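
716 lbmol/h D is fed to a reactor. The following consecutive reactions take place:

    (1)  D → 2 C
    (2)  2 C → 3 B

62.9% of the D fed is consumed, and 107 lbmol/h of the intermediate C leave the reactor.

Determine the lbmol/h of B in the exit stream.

1190 lbmol/h

Conversion of D: D consumed = 1ξ₁ = 0.629 × 716 → ξ₁ = 450.4 lbmol/h.
C balance: n_C = 0 + 2ξ₁ − 2ξ₂ = 107 → ξ₂ = (2·450.4 − 107)/2 = 396.9 lbmol/h.
Outlet amounts (n = n₀ + Σ ν·ξ):
  D: 716 − 1(450.4) = 265.6
  C: 0 + 2(450.4) − 2(396.9) = 107
  B: 0 + 3(396.9) = 1191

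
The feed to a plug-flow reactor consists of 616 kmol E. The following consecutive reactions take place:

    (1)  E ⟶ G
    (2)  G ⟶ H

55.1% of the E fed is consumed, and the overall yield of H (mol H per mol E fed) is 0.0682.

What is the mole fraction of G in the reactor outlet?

0.483

Conversion of E: E consumed = 1ξ₁ = 0.551 × 616 → ξ₁ = 339.4 kmol.
Yield of H: 1ξ₂ / 616 = 0.0682 → ξ₂ = 42.01 kmol.
Outlet amounts (n = n₀ + Σ ν·ξ):
  E: 616 − 1(339.4) = 276.6
  G: 0 + 1(339.4) − 1(42.01) = 297.4
  H: 0 + 1(42.01) = 42.01
Total out = 616 kmol; y_G = 297.4 / 616 = 0.4828.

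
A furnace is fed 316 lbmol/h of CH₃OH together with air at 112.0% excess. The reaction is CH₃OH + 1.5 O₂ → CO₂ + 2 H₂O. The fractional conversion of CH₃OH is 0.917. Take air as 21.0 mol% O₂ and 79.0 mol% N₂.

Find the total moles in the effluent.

5250 lbmol/h

Stoichiometric O₂ = 1.5 × 316 = 474 lbmol/h; O₂ fed = 474 × 2.120 = 1005 lbmol/h.
N₂ fed = 1005 × 79/21 = 3780 lbmol/h.
Fuel reacted = 0.917 × 316 → ξ = 289.8 lbmol/h.
Outlet (n = n₀ + ν ξ):
  CH₃OH: 316 − 1(289.8) = 26.23
  O₂: 1005 − 1.5(289.8) = 570.2
  N₂: 3780 (inert)
  CO₂: 0 + 1(289.8) = 289.8
  H₂O: 0 + 2(289.8) = 579.5
Total out = 26.23 + 570.2 + 3780 + 289.8 + 579.5 = 5246 lbmol/h.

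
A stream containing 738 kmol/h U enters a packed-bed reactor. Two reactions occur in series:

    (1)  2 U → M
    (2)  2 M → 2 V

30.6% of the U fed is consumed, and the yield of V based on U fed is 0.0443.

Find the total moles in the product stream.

625 kmol/h

Conversion of U: U consumed = 2ξ₁ = 0.306 × 738 → ξ₁ = 112.9 kmol/h.
Yield of V: 2ξ₂ / 738 = 0.0443 → ξ₂ = 16.35 kmol/h.
Outlet amounts (n = n₀ + Σ ν·ξ):
  U: 738 − 2(112.9) = 512.2
  M: 0 + 1(112.9) − 2(16.35) = 80.22
  V: 0 + 2(16.35) = 32.69
Total out = 512.2 + 80.22 + 32.69 = 625.1 kmol/h.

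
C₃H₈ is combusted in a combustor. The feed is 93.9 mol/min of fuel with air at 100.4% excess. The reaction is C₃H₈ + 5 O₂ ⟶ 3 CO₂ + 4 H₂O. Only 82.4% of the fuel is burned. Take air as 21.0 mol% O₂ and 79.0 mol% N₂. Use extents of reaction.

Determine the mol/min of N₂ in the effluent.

Stoichiometric O₂ = 5 × 93.9 = 469.5 mol/min; O₂ fed = 469.5 × 2.004 = 940.9 mol/min.
N₂ fed = 940.9 × 79/21 = 3539 mol/min.
Fuel reacted = 0.824 × 93.9 → ξ = 77.37 mol/min.
Outlet (n = n₀ + ν ξ):
  C₃H₈: 93.9 − 1(77.37) = 16.53
  O₂: 940.9 − 5(77.37) = 554
  N₂: 3539 (inert)
  CO₂: 0 + 3(77.37) = 232.1
  H₂O: 0 + 4(77.37) = 309.5

3540 mol/min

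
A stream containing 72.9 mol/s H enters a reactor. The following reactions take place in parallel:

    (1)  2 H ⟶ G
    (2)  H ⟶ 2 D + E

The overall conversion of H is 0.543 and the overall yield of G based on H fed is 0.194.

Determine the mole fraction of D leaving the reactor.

Yield of G: 1ξ₁ / 72.9 = 0.194 → ξ₁ = 14.14 mol/s.
Conversion of H: 2ξ₁ + 1ξ₂ = 0.543 × 72.9 = 39.58 → ξ₂ = 11.3 mol/s.
Outlet amounts (n = n₀ + Σ ν·ξ):
  H: 72.9 − 2(14.14) − 1(11.3) = 33.32
  G: 0 + 1(14.14) = 14.14
  D: 0 + 2(11.3) = 22.6
  E: 0 + 1(11.3) = 11.3
Total out = 81.36 mol/s; y_D = 22.6 / 81.36 = 0.2778.

0.278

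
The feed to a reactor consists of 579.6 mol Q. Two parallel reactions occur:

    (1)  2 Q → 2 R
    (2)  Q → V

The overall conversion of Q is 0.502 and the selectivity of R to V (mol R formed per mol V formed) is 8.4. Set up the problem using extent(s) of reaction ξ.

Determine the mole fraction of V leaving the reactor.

0.0534

Conversion of Q: Q consumed = 0.502 × 579.6 = 291 mol = 2ξ₁ + 1ξ₂.
Selectivity: 2ξ₁ / (1ξ₂) = 8.4 → ξ₁ = 4.2 ξ₂.
Substitute: (2·4.2 + 1) ξ₂ = 291 → ξ₂ = 30.95 mol, ξ₁ = 130 mol.
Outlet amounts (n = n₀ + Σ ν·ξ):
  Q: 579.6 − 2(130) − 1(30.95) = 288.6
  R: 0 + 2(130) = 260
  V: 0 + 1(30.95) = 30.95
Total out = 579.6 mol; y_V = 30.95 / 579.6 = 0.0534.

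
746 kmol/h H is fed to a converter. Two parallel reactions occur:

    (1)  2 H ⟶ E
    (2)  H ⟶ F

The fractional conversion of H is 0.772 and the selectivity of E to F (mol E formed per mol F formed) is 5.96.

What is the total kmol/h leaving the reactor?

Conversion of H: H consumed = 0.772 × 746 = 575.9 kmol/h = 2ξ₁ + 1ξ₂.
Selectivity: 1ξ₁ / (1ξ₂) = 5.96 → ξ₁ = 5.96 ξ₂.
Substitute: (2·5.96 + 1) ξ₂ = 575.9 → ξ₂ = 44.58 kmol/h, ξ₁ = 265.7 kmol/h.
Outlet amounts (n = n₀ + Σ ν·ξ):
  H: 746 − 2(265.7) − 1(44.58) = 170.1
  E: 0 + 1(265.7) = 265.7
  F: 0 + 1(44.58) = 44.58
Total out = 170.1 + 265.7 + 44.58 = 480.3 kmol/h.

480 kmol/h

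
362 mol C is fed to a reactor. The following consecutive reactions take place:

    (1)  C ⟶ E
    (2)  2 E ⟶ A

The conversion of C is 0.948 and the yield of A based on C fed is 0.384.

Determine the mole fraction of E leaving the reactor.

Conversion of C: C consumed = 1ξ₁ = 0.948 × 362 → ξ₁ = 343.2 mol.
Yield of A: 1ξ₂ / 362 = 0.384 → ξ₂ = 139 mol.
Outlet amounts (n = n₀ + Σ ν·ξ):
  C: 362 − 1(343.2) = 18.82
  E: 0 + 1(343.2) − 2(139) = 65.16
  A: 0 + 1(139) = 139
Total out = 223 mol; y_E = 65.16 / 223 = 0.2922.

0.292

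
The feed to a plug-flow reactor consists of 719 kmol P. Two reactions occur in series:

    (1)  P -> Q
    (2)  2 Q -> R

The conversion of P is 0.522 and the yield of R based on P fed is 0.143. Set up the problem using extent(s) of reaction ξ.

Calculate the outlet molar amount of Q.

170 kmol

Conversion of P: P consumed = 1ξ₁ = 0.522 × 719 → ξ₁ = 375.3 kmol.
Yield of R: 1ξ₂ / 719 = 0.143 → ξ₂ = 102.8 kmol.
Outlet amounts (n = n₀ + Σ ν·ξ):
  P: 719 − 1(375.3) = 343.7
  Q: 0 + 1(375.3) − 2(102.8) = 169.7
  R: 0 + 1(102.8) = 102.8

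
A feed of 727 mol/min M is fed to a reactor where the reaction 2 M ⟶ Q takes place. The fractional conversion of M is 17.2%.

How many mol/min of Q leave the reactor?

M reacted = 0.172 × 727 = 125 mol/min; ν_M = −2, so ξ = 125/2 = 62.52 mol/min.
Outlet amounts (n = n₀ + ν ξ):
  M: 727 − 2(62.52) = 602
  Q: 0 + 1(62.52) = 62.52

62.5 mol/min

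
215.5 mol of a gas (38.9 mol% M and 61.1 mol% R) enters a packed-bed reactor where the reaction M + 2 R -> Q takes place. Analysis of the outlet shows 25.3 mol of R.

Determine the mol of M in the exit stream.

30.6 mol

For R: n = n₀ − 2ξ → 25.3 = 131.7 − 2ξ, giving ξ = 53.19 mol.
Outlet amounts (n = n₀ + ν ξ):
  M: 83.83 − 1(53.19) = 30.64
  R: 131.7 − 2(53.19) = 25.3
  Q: 0 + 1(53.19) = 53.19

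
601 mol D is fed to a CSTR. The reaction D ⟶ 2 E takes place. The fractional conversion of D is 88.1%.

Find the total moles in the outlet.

1130 mol

D reacted = 0.881 × 601 = 529.5 mol; ν_D = −1, so ξ = 529.5/1 = 529.5 mol.
Outlet amounts (n = n₀ + ν ξ):
  D: 601 − 1(529.5) = 71.52
  E: 0 + 2(529.5) = 1059
Total out = 71.52 + 1059 = 1130 mol.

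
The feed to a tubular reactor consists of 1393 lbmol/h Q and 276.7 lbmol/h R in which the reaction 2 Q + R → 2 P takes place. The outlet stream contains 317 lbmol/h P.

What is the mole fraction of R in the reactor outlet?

For P: n = n₀ + 2ξ → 317 = 0 + 2ξ, giving ξ = 158.5 lbmol/h.
Outlet amounts (n = n₀ + ν ξ):
  Q: 1393 − 2(158.5) = 1076
  R: 276.7 − 1(158.5) = 118.2
  P: 0 + 2(158.5) = 317
Total out = 1511 lbmol/h; y_R = 118.2 / 1511 = 0.07822.

0.0782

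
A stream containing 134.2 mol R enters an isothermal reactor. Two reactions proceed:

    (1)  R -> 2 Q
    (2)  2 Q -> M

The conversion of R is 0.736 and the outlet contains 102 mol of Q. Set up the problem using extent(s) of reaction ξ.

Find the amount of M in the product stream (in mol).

Conversion of R: R consumed = 1ξ₁ = 0.736 × 134.2 → ξ₁ = 98.77 mol.
Q balance: n_Q = 0 + 2ξ₁ − 2ξ₂ = 102 → ξ₂ = (2·98.77 − 102)/2 = 47.77 mol.
Outlet amounts (n = n₀ + Σ ν·ξ):
  R: 134.2 − 1(98.77) = 35.43
  Q: 0 + 2(98.77) − 2(47.77) = 102
  M: 0 + 1(47.77) = 47.77

47.8 mol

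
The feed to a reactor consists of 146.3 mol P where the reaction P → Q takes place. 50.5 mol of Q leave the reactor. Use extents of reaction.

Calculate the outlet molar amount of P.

95.8 mol

For Q: n = n₀ + 1ξ → 50.5 = 0 + 1ξ, giving ξ = 50.5 mol.
Outlet amounts (n = n₀ + ν ξ):
  P: 146.3 − 1(50.5) = 95.8
  Q: 0 + 1(50.5) = 50.5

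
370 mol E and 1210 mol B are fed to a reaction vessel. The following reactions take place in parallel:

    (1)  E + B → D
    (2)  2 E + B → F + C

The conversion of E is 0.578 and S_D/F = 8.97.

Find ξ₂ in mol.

Conversion of E: E consumed = 0.578 × 370 = 213.9 mol = 1ξ₁ + 2ξ₂.
Selectivity: 1ξ₁ / (1ξ₂) = 8.97 → ξ₁ = 8.97 ξ₂.
Substitute: (1·8.97 + 2) ξ₂ = 213.9 → ξ₂ = 19.49 mol, ξ₁ = 174.9 mol.
Outlet amounts (n = n₀ + Σ ν·ξ):
  E: 370 − 1(174.9) − 2(19.49) = 156.1
  B: 1210 − 1(174.9) − 1(19.49) = 1016
  D: 0 + 1(174.9) = 174.9
  F: 0 + 1(19.49) = 19.49
  C: 0 + 1(19.49) = 19.49

ξ₂ = 19.5 mol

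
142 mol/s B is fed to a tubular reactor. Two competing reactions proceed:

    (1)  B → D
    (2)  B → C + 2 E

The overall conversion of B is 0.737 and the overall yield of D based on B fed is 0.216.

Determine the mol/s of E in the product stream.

Yield of D: 1ξ₁ / 142 = 0.216 → ξ₁ = 30.67 mol/s.
Conversion of B: 1ξ₁ + 1ξ₂ = 0.737 × 142 = 104.7 → ξ₂ = 73.98 mol/s.
Outlet amounts (n = n₀ + Σ ν·ξ):
  B: 142 − 1(30.67) − 1(73.98) = 37.35
  D: 0 + 1(30.67) = 30.67
  C: 0 + 1(73.98) = 73.98
  E: 0 + 2(73.98) = 148

148 mol/s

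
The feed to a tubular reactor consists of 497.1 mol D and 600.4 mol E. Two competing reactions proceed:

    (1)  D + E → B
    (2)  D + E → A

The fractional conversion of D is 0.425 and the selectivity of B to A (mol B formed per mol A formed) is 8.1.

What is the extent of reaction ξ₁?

Conversion of D: D consumed = 0.425 × 497.1 = 211.3 mol = 1ξ₁ + 1ξ₂.
Selectivity: 1ξ₁ / (1ξ₂) = 8.1 → ξ₁ = 8.1 ξ₂.
Substitute: (1·8.1 + 1) ξ₂ = 211.3 → ξ₂ = 23.22 mol, ξ₁ = 188.1 mol.
Outlet amounts (n = n₀ + Σ ν·ξ):
  D: 497.1 − 1(188.1) − 1(23.22) = 285.8
  E: 600.4 − 1(188.1) − 1(23.22) = 389.1
  B: 0 + 1(188.1) = 188.1
  A: 0 + 1(23.22) = 23.22

ξ₁ = 188 mol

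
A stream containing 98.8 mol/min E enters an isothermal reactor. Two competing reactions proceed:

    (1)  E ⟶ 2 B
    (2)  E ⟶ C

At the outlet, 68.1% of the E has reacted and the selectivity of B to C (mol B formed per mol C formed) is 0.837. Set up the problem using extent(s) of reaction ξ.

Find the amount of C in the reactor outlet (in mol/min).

Conversion of E: E consumed = 0.681 × 98.8 = 67.28 mol/min = 1ξ₁ + 1ξ₂.
Selectivity: 2ξ₁ / (1ξ₂) = 0.837 → ξ₁ = 0.4185 ξ₂.
Substitute: (1·0.4185 + 1) ξ₂ = 67.28 → ξ₂ = 47.43 mol/min, ξ₁ = 19.85 mol/min.
Outlet amounts (n = n₀ + Σ ν·ξ):
  E: 98.8 − 1(19.85) − 1(47.43) = 31.52
  B: 0 + 2(19.85) = 39.7
  C: 0 + 1(47.43) = 47.43

47.4 mol/min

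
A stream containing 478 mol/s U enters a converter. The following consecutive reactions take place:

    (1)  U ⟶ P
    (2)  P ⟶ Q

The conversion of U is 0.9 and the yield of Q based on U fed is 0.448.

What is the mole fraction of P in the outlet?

Conversion of U: U consumed = 1ξ₁ = 0.9 × 478 → ξ₁ = 430.2 mol/s.
Yield of Q: 1ξ₂ / 478 = 0.448 → ξ₂ = 214.1 mol/s.
Outlet amounts (n = n₀ + Σ ν·ξ):
  U: 478 − 1(430.2) = 47.8
  P: 0 + 1(430.2) − 1(214.1) = 216.1
  Q: 0 + 1(214.1) = 214.1
Total out = 478 mol/s; y_P = 216.1 / 478 = 0.452.

0.452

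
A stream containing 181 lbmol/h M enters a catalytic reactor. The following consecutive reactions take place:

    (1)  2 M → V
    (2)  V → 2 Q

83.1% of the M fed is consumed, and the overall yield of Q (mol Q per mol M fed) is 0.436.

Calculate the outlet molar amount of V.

35.7 lbmol/h

Conversion of M: M consumed = 2ξ₁ = 0.831 × 181 → ξ₁ = 75.21 lbmol/h.
Yield of Q: 2ξ₂ / 181 = 0.436 → ξ₂ = 39.46 lbmol/h.
Outlet amounts (n = n₀ + Σ ν·ξ):
  M: 181 − 2(75.21) = 30.59
  V: 0 + 1(75.21) − 1(39.46) = 35.75
  Q: 0 + 2(39.46) = 78.92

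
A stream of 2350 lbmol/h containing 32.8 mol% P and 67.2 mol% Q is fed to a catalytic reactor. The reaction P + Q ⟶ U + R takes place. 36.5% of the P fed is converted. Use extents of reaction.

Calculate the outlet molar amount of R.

281 lbmol/h

P reacted = 0.365 × 770.8 = 281.3 lbmol/h; ν_P = −1, so ξ = 281.3/1 = 281.3 lbmol/h.
Outlet amounts (n = n₀ + ν ξ):
  P: 770.8 − 1(281.3) = 489.5
  Q: 1579 − 1(281.3) = 1298
  U: 0 + 1(281.3) = 281.3
  R: 0 + 1(281.3) = 281.3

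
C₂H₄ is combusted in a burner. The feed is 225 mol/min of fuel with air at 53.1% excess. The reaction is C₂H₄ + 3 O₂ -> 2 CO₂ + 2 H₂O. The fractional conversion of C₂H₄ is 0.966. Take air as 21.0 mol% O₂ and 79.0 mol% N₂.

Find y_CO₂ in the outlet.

0.0845

Stoichiometric O₂ = 3 × 225 = 675 mol/min; O₂ fed = 675 × 1.531 = 1033 mol/min.
N₂ fed = 1033 × 79/21 = 3888 mol/min.
Fuel reacted = 0.966 × 225 → ξ = 217.3 mol/min.
Outlet (n = n₀ + ν ξ):
  C₂H₄: 225 − 1(217.3) = 7.65
  O₂: 1033 − 3(217.3) = 381.4
  N₂: 3888 (inert)
  CO₂: 0 + 2(217.3) = 434.7
  H₂O: 0 + 2(217.3) = 434.7
Total out = 5146 mol/min; y_CO₂ = 434.7 / 5146 = 0.08447.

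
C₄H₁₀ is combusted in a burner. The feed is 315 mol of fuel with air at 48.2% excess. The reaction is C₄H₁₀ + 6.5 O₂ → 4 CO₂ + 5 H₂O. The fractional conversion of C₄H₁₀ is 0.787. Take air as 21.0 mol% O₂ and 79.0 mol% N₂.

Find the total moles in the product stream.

15100 mol

Stoichiometric O₂ = 6.5 × 315 = 2048 mol; O₂ fed = 2048 × 1.482 = 3034 mol.
N₂ fed = 3034 × 79/21 = 11420 mol.
Fuel reacted = 0.787 × 315 → ξ = 247.9 mol.
Outlet (n = n₀ + ν ξ):
  C₄H₁₀: 315 − 1(247.9) = 67.09
  O₂: 3034 − 6.5(247.9) = 1423
  N₂: 11420 (inert)
  CO₂: 0 + 4(247.9) = 991.6
  H₂O: 0 + 5(247.9) = 1240
Total out = 67.09 + 1423 + 11420 + 991.6 + 1240 = 15140 mol.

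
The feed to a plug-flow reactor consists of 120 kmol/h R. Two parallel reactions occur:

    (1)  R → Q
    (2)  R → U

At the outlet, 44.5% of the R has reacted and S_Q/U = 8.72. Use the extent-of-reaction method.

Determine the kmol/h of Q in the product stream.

Conversion of R: R consumed = 0.445 × 120 = 53.4 kmol/h = 1ξ₁ + 1ξ₂.
Selectivity: 1ξ₁ / (1ξ₂) = 8.72 → ξ₁ = 8.72 ξ₂.
Substitute: (1·8.72 + 1) ξ₂ = 53.4 → ξ₂ = 5.494 kmol/h, ξ₁ = 47.91 kmol/h.
Outlet amounts (n = n₀ + Σ ν·ξ):
  R: 120 − 1(47.91) − 1(5.494) = 66.6
  Q: 0 + 1(47.91) = 47.91
  U: 0 + 1(5.494) = 5.494

47.9 kmol/h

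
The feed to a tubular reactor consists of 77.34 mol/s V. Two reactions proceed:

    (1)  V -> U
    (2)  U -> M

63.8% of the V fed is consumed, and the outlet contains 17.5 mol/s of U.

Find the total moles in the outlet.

77.3 mol/s

Conversion of V: V consumed = 1ξ₁ = 0.638 × 77.34 → ξ₁ = 49.34 mol/s.
U balance: n_U = 0 + 1ξ₁ − 1ξ₂ = 17.5 → ξ₂ = (1·49.34 − 17.5)/1 = 31.84 mol/s.
Outlet amounts (n = n₀ + Σ ν·ξ):
  V: 77.34 − 1(49.34) = 28
  U: 0 + 1(49.34) − 1(31.84) = 17.5
  M: 0 + 1(31.84) = 31.84
Total out = 28 + 17.5 + 31.84 = 77.34 mol/s.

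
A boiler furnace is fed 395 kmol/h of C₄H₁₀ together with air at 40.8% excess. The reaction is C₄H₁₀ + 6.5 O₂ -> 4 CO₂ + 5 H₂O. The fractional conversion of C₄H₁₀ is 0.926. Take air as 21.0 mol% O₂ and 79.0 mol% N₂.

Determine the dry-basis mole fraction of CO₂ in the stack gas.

0.0896

Stoichiometric O₂ = 6.5 × 395 = 2568 kmol/h; O₂ fed = 2568 × 1.408 = 3615 kmol/h.
N₂ fed = 3615 × 79/21 = 13600 kmol/h.
Fuel reacted = 0.926 × 395 → ξ = 365.8 kmol/h.
Outlet (n = n₀ + ν ξ):
  C₄H₁₀: 395 − 1(365.8) = 29.23
  O₂: 3615 − 6.5(365.8) = 1238
  N₂: 13600 (inert)
  CO₂: 0 + 4(365.8) = 1463
  H₂O: 0 + 5(365.8) = 1829
Dry total = 16330 kmol/h; y_CO₂ (dry) = 1463 / 16330 = 0.0896.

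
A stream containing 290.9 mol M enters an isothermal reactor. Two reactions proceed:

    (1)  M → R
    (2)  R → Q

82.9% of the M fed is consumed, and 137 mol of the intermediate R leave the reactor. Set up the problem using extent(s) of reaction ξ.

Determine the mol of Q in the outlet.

104 mol

Conversion of M: M consumed = 1ξ₁ = 0.829 × 290.9 → ξ₁ = 241.2 mol.
R balance: n_R = 0 + 1ξ₁ − 1ξ₂ = 137 → ξ₂ = (1·241.2 − 137)/1 = 104.2 mol.
Outlet amounts (n = n₀ + Σ ν·ξ):
  M: 290.9 − 1(241.2) = 49.74
  R: 0 + 1(241.2) − 1(104.2) = 137
  Q: 0 + 1(104.2) = 104.2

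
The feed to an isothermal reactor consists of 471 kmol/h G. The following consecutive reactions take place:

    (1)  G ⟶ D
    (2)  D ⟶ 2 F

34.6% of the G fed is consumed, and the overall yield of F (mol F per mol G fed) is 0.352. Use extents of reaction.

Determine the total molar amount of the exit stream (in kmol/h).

Conversion of G: G consumed = 1ξ₁ = 0.346 × 471 → ξ₁ = 163 kmol/h.
Yield of F: 2ξ₂ / 471 = 0.352 → ξ₂ = 82.9 kmol/h.
Outlet amounts (n = n₀ + Σ ν·ξ):
  G: 471 − 1(163) = 308
  D: 0 + 1(163) − 1(82.9) = 80.07
  F: 0 + 2(82.9) = 165.8
Total out = 308 + 80.07 + 165.8 = 553.9 kmol/h.

554 kmol/h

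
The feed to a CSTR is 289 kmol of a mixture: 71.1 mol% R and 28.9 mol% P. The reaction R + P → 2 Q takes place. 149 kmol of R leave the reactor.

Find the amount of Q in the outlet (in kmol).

For R: n = n₀ − 1ξ → 149 = 205.5 − 1ξ, giving ξ = 56.48 kmol.
Outlet amounts (n = n₀ + ν ξ):
  R: 205.5 − 1(56.48) = 149
  P: 83.52 − 1(56.48) = 27.04
  Q: 0 + 2(56.48) = 113

113 kmol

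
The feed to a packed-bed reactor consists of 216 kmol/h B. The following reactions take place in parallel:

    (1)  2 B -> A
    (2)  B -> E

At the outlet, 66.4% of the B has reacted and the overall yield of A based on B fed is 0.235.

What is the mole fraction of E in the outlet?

0.254

Yield of A: 1ξ₁ / 216 = 0.235 → ξ₁ = 50.76 kmol/h.
Conversion of B: 2ξ₁ + 1ξ₂ = 0.664 × 216 = 143.4 → ξ₂ = 41.9 kmol/h.
Outlet amounts (n = n₀ + Σ ν·ξ):
  B: 216 − 2(50.76) − 1(41.9) = 72.58
  A: 0 + 1(50.76) = 50.76
  E: 0 + 1(41.9) = 41.9
Total out = 165.2 kmol/h; y_E = 41.9 / 165.2 = 0.2536.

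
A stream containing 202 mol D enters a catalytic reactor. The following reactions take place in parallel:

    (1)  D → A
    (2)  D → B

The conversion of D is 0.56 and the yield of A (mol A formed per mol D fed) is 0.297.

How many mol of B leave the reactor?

Yield of A: 1ξ₁ / 202 = 0.297 → ξ₁ = 59.99 mol.
Conversion of D: 1ξ₁ + 1ξ₂ = 0.56 × 202 = 113.1 → ξ₂ = 53.13 mol.
Outlet amounts (n = n₀ + Σ ν·ξ):
  D: 202 − 1(59.99) − 1(53.13) = 88.88
  A: 0 + 1(59.99) = 59.99
  B: 0 + 1(53.13) = 53.13

53.1 mol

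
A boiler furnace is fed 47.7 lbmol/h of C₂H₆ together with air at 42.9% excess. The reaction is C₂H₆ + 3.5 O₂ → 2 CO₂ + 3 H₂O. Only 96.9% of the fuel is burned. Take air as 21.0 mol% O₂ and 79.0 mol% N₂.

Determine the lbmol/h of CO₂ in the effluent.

Stoichiometric O₂ = 3.5 × 47.7 = 167 lbmol/h; O₂ fed = 167 × 1.429 = 238.6 lbmol/h.
N₂ fed = 238.6 × 79/21 = 897.5 lbmol/h.
Fuel reacted = 0.969 × 47.7 → ξ = 46.22 lbmol/h.
Outlet (n = n₀ + ν ξ):
  C₂H₆: 47.7 − 1(46.22) = 1.479
  O₂: 238.6 − 3.5(46.22) = 76.8
  N₂: 897.5 (inert)
  CO₂: 0 + 2(46.22) = 92.44
  H₂O: 0 + 3(46.22) = 138.7

92.4 lbmol/h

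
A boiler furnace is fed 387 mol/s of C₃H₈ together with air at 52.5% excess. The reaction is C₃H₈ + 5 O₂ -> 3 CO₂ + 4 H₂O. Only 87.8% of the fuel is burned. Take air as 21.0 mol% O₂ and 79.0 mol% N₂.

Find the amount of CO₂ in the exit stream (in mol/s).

Stoichiometric O₂ = 5 × 387 = 1935 mol/s; O₂ fed = 1935 × 1.525 = 2951 mol/s.
N₂ fed = 2951 × 79/21 = 11100 mol/s.
Fuel reacted = 0.878 × 387 → ξ = 339.8 mol/s.
Outlet (n = n₀ + ν ξ):
  C₃H₈: 387 − 1(339.8) = 47.21
  O₂: 2951 − 5(339.8) = 1252
  N₂: 11100 (inert)
  CO₂: 0 + 3(339.8) = 1019
  H₂O: 0 + 4(339.8) = 1359

1020 mol/s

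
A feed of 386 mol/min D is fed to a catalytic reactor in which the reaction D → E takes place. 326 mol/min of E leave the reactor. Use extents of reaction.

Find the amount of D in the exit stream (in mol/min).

60 mol/min

For E: n = n₀ + 1ξ → 326 = 0 + 1ξ, giving ξ = 326 mol/min.
Outlet amounts (n = n₀ + ν ξ):
  D: 386 − 1(326) = 60
  E: 0 + 1(326) = 326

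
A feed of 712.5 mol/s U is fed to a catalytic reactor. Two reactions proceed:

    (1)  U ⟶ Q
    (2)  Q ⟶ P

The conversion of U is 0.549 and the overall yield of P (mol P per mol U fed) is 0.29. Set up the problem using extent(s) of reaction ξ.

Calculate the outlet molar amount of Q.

185 mol/s

Conversion of U: U consumed = 1ξ₁ = 0.549 × 712.5 → ξ₁ = 391.2 mol/s.
Yield of P: 1ξ₂ / 712.5 = 0.29 → ξ₂ = 206.6 mol/s.
Outlet amounts (n = n₀ + Σ ν·ξ):
  U: 712.5 − 1(391.2) = 321.3
  Q: 0 + 1(391.2) − 1(206.6) = 184.5
  P: 0 + 1(206.6) = 206.6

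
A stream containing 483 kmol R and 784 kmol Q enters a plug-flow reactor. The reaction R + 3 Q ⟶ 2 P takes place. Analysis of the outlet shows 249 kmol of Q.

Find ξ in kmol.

For Q: n = n₀ − 3ξ → 249 = 784 − 3ξ, giving ξ = 178.3 kmol.
Outlet amounts (n = n₀ + ν ξ):
  R: 483 − 1(178.3) = 304.7
  Q: 784 − 3(178.3) = 249
  P: 0 + 2(178.3) = 356.7

ξ = 178 kmol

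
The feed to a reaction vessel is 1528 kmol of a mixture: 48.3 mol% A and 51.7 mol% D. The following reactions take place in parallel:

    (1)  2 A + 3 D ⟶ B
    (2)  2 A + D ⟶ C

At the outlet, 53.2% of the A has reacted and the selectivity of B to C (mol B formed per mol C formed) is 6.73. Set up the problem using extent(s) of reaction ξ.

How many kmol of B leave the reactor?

Conversion of A: A consumed = 0.532 × 738 = 392.6 kmol = 2ξ₁ + 2ξ₂.
Selectivity: 1ξ₁ / (1ξ₂) = 6.73 → ξ₁ = 6.73 ξ₂.
Substitute: (2·6.73 + 2) ξ₂ = 392.6 → ξ₂ = 25.4 kmol, ξ₁ = 170.9 kmol.
Outlet amounts (n = n₀ + Σ ν·ξ):
  A: 738 − 2(170.9) − 2(25.4) = 345.4
  D: 790 − 3(170.9) − 1(25.4) = 251.8
  B: 0 + 1(170.9) = 170.9
  C: 0 + 1(25.4) = 25.4

171 kmol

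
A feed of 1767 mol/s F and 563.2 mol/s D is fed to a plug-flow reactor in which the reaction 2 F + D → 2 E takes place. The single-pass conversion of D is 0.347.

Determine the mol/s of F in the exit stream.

D reacted = 0.347 × 563.2 = 195.4 mol/s; ν_D = −1, so ξ = 195.4/1 = 195.4 mol/s.
Outlet amounts (n = n₀ + ν ξ):
  F: 1767 − 2(195.4) = 1376
  D: 563.2 − 1(195.4) = 367.8
  E: 0 + 2(195.4) = 390.9

1380 mol/s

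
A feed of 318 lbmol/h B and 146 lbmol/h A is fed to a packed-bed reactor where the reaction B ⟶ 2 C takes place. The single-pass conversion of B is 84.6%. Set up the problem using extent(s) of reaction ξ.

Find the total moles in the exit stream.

733 lbmol/h

B reacted = 0.846 × 318 = 269 lbmol/h; ν_B = −1, so ξ = 269/1 = 269 lbmol/h.
Outlet amounts (n = n₀ + ν ξ):
  B: 318 − 1(269) = 48.97
  C: 0 + 2(269) = 538.1
  A: 146 (inert)
Total out = 48.97 + 538.1 + 146 = 733 lbmol/h.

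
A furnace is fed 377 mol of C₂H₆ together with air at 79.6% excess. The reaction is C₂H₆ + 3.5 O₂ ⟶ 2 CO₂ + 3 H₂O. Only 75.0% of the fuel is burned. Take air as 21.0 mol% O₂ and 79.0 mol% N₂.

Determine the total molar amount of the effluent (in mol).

Stoichiometric O₂ = 3.5 × 377 = 1320 mol; O₂ fed = 1320 × 1.796 = 2370 mol.
N₂ fed = 2370 × 79/21 = 8915 mol.
Fuel reacted = 0.75 × 377 → ξ = 282.8 mol.
Outlet (n = n₀ + ν ξ):
  C₂H₆: 377 − 1(282.8) = 94.25
  O₂: 2370 − 3.5(282.8) = 1380
  N₂: 8915 (inert)
  CO₂: 0 + 2(282.8) = 565.5
  H₂O: 0 + 3(282.8) = 848.2
Total out = 94.25 + 1380 + 8915 + 565.5 + 848.2 = 11800 mol.

11800 mol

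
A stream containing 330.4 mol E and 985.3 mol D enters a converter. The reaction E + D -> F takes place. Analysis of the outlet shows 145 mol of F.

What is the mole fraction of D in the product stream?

For F: n = n₀ + 1ξ → 145 = 0 + 1ξ, giving ξ = 145 mol.
Outlet amounts (n = n₀ + ν ξ):
  E: 330.4 − 1(145) = 185.4
  D: 985.3 − 1(145) = 840.3
  F: 0 + 1(145) = 145
Total out = 1171 mol; y_D = 840.3 / 1171 = 0.7178.

0.718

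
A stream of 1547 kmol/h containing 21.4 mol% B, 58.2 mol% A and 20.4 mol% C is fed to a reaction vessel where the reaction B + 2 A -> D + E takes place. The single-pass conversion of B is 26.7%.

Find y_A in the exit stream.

0.496

B reacted = 0.267 × 331.1 = 88.39 kmol/h; ν_B = −1, so ξ = 88.39/1 = 88.39 kmol/h.
Outlet amounts (n = n₀ + ν ξ):
  B: 331.1 − 1(88.39) = 242.7
  A: 900.4 − 2(88.39) = 723.6
  D: 0 + 1(88.39) = 88.39
  E: 0 + 1(88.39) = 88.39
  C: 315.6 (inert)
Total out = 1459 kmol/h; y_A = 723.6 / 1459 = 0.4961.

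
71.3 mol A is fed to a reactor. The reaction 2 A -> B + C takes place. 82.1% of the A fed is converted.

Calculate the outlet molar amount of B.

29.3 mol

A reacted = 0.821 × 71.3 = 58.54 mol; ν_A = −2, so ξ = 58.54/2 = 29.27 mol.
Outlet amounts (n = n₀ + ν ξ):
  A: 71.3 − 2(29.27) = 12.76
  B: 0 + 1(29.27) = 29.27
  C: 0 + 1(29.27) = 29.27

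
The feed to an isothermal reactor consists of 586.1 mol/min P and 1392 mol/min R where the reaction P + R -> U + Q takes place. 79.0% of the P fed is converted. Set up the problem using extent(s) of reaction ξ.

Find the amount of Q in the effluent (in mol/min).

463 mol/min

P reacted = 0.79 × 586.1 = 463 mol/min; ν_P = −1, so ξ = 463/1 = 463 mol/min.
Outlet amounts (n = n₀ + ν ξ):
  P: 586.1 − 1(463) = 123.1
  R: 1392 − 1(463) = 929
  U: 0 + 1(463) = 463
  Q: 0 + 1(463) = 463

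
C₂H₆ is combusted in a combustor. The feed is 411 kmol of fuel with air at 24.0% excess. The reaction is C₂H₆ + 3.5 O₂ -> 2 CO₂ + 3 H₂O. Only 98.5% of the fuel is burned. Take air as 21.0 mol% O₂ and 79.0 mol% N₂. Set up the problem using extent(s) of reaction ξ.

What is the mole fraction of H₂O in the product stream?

0.133

Stoichiometric O₂ = 3.5 × 411 = 1438 kmol; O₂ fed = 1438 × 1.240 = 1784 kmol.
N₂ fed = 1784 × 79/21 = 6710 kmol.
Fuel reacted = 0.985 × 411 → ξ = 404.8 kmol.
Outlet (n = n₀ + ν ξ):
  C₂H₆: 411 − 1(404.8) = 6.165
  O₂: 1784 − 3.5(404.8) = 366.8
  N₂: 6710 (inert)
  CO₂: 0 + 2(404.8) = 809.7
  H₂O: 0 + 3(404.8) = 1215
Total out = 9107 kmol; y_H₂O = 1215 / 9107 = 0.1334.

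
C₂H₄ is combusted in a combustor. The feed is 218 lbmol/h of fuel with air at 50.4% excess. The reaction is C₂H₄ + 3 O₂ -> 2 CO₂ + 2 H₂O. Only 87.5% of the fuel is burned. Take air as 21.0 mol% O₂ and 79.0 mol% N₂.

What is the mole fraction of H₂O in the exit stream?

Stoichiometric O₂ = 3 × 218 = 654 lbmol/h; O₂ fed = 654 × 1.504 = 983.6 lbmol/h.
N₂ fed = 983.6 × 79/21 = 3700 lbmol/h.
Fuel reacted = 0.875 × 218 → ξ = 190.8 lbmol/h.
Outlet (n = n₀ + ν ξ):
  C₂H₄: 218 − 1(190.8) = 27.25
  O₂: 983.6 − 3(190.8) = 411.4
  N₂: 3700 (inert)
  CO₂: 0 + 2(190.8) = 381.5
  H₂O: 0 + 2(190.8) = 381.5
Total out = 4902 lbmol/h; y_H₂O = 381.5 / 4902 = 0.07783.

0.0778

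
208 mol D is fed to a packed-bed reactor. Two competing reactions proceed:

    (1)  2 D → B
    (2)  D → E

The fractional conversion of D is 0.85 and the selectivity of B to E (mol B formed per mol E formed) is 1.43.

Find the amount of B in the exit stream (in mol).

Conversion of D: D consumed = 0.85 × 208 = 176.8 mol = 2ξ₁ + 1ξ₂.
Selectivity: 1ξ₁ / (1ξ₂) = 1.43 → ξ₁ = 1.43 ξ₂.
Substitute: (2·1.43 + 1) ξ₂ = 176.8 → ξ₂ = 45.8 mol, ξ₁ = 65.5 mol.
Outlet amounts (n = n₀ + Σ ν·ξ):
  D: 208 − 2(65.5) − 1(45.8) = 31.2
  B: 0 + 1(65.5) = 65.5
  E: 0 + 1(45.8) = 45.8

65.5 mol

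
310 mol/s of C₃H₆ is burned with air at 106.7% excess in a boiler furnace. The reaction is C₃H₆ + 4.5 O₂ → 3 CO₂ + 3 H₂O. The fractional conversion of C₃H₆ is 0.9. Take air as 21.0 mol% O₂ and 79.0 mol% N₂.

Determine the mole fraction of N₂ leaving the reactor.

Stoichiometric O₂ = 4.5 × 310 = 1395 mol/s; O₂ fed = 1395 × 2.067 = 2883 mol/s.
N₂ fed = 2883 × 79/21 = 10850 mol/s.
Fuel reacted = 0.9 × 310 → ξ = 279 mol/s.
Outlet (n = n₀ + ν ξ):
  C₃H₆: 310 − 1(279) = 31
  O₂: 2883 − 4.5(279) = 1628
  N₂: 10850 (inert)
  CO₂: 0 + 3(279) = 837
  H₂O: 0 + 3(279) = 837
Total out = 14180 mol/s; y_N₂ = 10850 / 14180 = 0.765.

0.765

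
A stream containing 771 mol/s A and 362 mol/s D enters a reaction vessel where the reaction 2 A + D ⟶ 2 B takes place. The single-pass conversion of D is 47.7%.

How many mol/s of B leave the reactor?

345 mol/s

D reacted = 0.477 × 362 = 172.7 mol/s; ν_D = −1, so ξ = 172.7/1 = 172.7 mol/s.
Outlet amounts (n = n₀ + ν ξ):
  A: 771 − 2(172.7) = 425.7
  D: 362 − 1(172.7) = 189.3
  B: 0 + 2(172.7) = 345.3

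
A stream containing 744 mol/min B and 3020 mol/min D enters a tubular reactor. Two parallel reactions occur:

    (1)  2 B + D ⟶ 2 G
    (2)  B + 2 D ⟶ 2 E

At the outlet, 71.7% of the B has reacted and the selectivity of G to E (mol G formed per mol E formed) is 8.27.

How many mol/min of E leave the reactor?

Conversion of B: B consumed = 0.717 × 744 = 533.4 mol/min = 2ξ₁ + 1ξ₂.
Selectivity: 2ξ₁ / (2ξ₂) = 8.27 → ξ₁ = 8.27 ξ₂.
Substitute: (2·8.27 + 1) ξ₂ = 533.4 → ξ₂ = 30.41 mol/min, ξ₁ = 251.5 mol/min.
Outlet amounts (n = n₀ + Σ ν·ξ):
  B: 744 − 2(251.5) − 1(30.41) = 210.6
  D: 3020 − 1(251.5) − 2(30.41) = 2708
  G: 0 + 2(251.5) = 503
  E: 0 + 2(30.41) = 60.83

60.8 mol/min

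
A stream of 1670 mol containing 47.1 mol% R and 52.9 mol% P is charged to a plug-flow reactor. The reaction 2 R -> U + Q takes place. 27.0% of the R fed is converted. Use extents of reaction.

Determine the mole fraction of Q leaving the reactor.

R reacted = 0.27 × 786.6 = 212.4 mol; ν_R = −2, so ξ = 212.4/2 = 106.2 mol.
Outlet amounts (n = n₀ + ν ξ):
  R: 786.6 − 2(106.2) = 574.2
  U: 0 + 1(106.2) = 106.2
  Q: 0 + 1(106.2) = 106.2
  P: 883.4 (inert)
Total out = 1670 mol; y_Q = 106.2 / 1670 = 0.06359.

0.0636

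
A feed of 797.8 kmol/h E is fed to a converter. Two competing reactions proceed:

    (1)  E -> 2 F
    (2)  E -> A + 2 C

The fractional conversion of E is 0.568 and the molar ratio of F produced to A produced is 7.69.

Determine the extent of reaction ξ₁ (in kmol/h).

ξ₁ = 360 kmol/h

Conversion of E: E consumed = 0.568 × 797.8 = 453.2 kmol/h = 1ξ₁ + 1ξ₂.
Selectivity: 2ξ₁ / (1ξ₂) = 7.69 → ξ₁ = 3.845 ξ₂.
Substitute: (1·3.845 + 1) ξ₂ = 453.2 → ξ₂ = 93.53 kmol/h, ξ₁ = 359.6 kmol/h.
Outlet amounts (n = n₀ + Σ ν·ξ):
  E: 797.8 − 1(359.6) − 1(93.53) = 344.6
  F: 0 + 2(359.6) = 719.2
  A: 0 + 1(93.53) = 93.53
  C: 0 + 2(93.53) = 187.1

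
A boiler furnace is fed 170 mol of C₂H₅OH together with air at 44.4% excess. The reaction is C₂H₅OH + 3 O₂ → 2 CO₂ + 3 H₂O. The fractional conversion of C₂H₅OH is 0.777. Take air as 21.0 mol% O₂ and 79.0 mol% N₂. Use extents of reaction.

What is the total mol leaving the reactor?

Stoichiometric O₂ = 3 × 170 = 510 mol; O₂ fed = 510 × 1.444 = 736.4 mol.
N₂ fed = 736.4 × 79/21 = 2770 mol.
Fuel reacted = 0.777 × 170 → ξ = 132.1 mol.
Outlet (n = n₀ + ν ξ):
  C₂H₅OH: 170 − 1(132.1) = 37.91
  O₂: 736.4 − 3(132.1) = 340.2
  N₂: 2770 (inert)
  CO₂: 0 + 2(132.1) = 264.2
  H₂O: 0 + 3(132.1) = 396.3
Total out = 37.91 + 340.2 + 2770 + 264.2 + 396.3 = 3809 mol.

3810 mol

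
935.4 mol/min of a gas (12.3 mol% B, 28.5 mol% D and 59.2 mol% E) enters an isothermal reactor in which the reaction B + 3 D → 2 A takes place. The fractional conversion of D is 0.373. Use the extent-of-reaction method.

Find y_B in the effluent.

0.0942

D reacted = 0.373 × 266.6 = 99.44 mol/min; ν_D = −3, so ξ = 99.44/3 = 33.15 mol/min.
Outlet amounts (n = n₀ + ν ξ):
  B: 115.1 − 1(33.15) = 81.91
  D: 266.6 − 3(33.15) = 167.2
  A: 0 + 2(33.15) = 66.29
  E: 553.8 (inert)
Total out = 869.1 mol/min; y_B = 81.91 / 869.1 = 0.09424.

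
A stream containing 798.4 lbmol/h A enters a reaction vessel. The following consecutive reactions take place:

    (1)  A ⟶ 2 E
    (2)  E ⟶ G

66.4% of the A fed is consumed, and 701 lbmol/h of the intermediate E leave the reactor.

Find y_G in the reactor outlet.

0.27

Conversion of A: A consumed = 1ξ₁ = 0.664 × 798.4 → ξ₁ = 530.1 lbmol/h.
E balance: n_E = 0 + 2ξ₁ − 1ξ₂ = 701 → ξ₂ = (2·530.1 − 701)/1 = 359.3 lbmol/h.
Outlet amounts (n = n₀ + Σ ν·ξ):
  A: 798.4 − 1(530.1) = 268.3
  E: 0 + 2(530.1) − 1(359.3) = 701
  G: 0 + 1(359.3) = 359.3
Total out = 1329 lbmol/h; y_G = 359.3 / 1329 = 0.2704.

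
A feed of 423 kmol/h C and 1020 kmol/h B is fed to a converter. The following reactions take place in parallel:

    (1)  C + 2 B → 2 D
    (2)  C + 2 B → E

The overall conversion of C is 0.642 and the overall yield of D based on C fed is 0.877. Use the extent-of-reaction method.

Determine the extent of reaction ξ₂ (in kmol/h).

Yield of D: 2ξ₁ / 423 = 0.877 → ξ₁ = 185.5 kmol/h.
Conversion of C: 1ξ₁ + 1ξ₂ = 0.642 × 423 = 271.6 → ξ₂ = 86.08 kmol/h.
Outlet amounts (n = n₀ + Σ ν·ξ):
  C: 423 − 1(185.5) − 1(86.08) = 151.4
  B: 1020 − 2(185.5) − 2(86.08) = 476.9
  D: 0 + 2(185.5) = 371
  E: 0 + 1(86.08) = 86.08

ξ₂ = 86.1 kmol/h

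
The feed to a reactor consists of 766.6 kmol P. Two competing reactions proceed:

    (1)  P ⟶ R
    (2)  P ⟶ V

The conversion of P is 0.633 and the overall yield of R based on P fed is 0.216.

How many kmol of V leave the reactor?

Yield of R: 1ξ₁ / 766.6 = 0.216 → ξ₁ = 165.6 kmol.
Conversion of P: 1ξ₁ + 1ξ₂ = 0.633 × 766.6 = 485.3 → ξ₂ = 319.7 kmol.
Outlet amounts (n = n₀ + Σ ν·ξ):
  P: 766.6 − 1(165.6) − 1(319.7) = 281.3
  R: 0 + 1(165.6) = 165.6
  V: 0 + 1(319.7) = 319.7

320 kmol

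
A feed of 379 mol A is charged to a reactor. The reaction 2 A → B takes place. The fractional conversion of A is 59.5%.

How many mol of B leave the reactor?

A reacted = 0.595 × 379 = 225.5 mol; ν_A = −2, so ξ = 225.5/2 = 112.8 mol.
Outlet amounts (n = n₀ + ν ξ):
  A: 379 − 2(112.8) = 153.5
  B: 0 + 1(112.8) = 112.8

113 mol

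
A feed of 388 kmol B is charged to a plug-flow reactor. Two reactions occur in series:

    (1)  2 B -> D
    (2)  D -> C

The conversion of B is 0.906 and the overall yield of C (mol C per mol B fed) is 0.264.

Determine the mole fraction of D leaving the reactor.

Conversion of B: B consumed = 2ξ₁ = 0.906 × 388 → ξ₁ = 175.8 kmol.
Yield of C: 1ξ₂ / 388 = 0.264 → ξ₂ = 102.4 kmol.
Outlet amounts (n = n₀ + Σ ν·ξ):
  B: 388 − 2(175.8) = 36.47
  D: 0 + 1(175.8) − 1(102.4) = 73.33
  C: 0 + 1(102.4) = 102.4
Total out = 212.2 kmol; y_D = 73.33 / 212.2 = 0.3455.

0.346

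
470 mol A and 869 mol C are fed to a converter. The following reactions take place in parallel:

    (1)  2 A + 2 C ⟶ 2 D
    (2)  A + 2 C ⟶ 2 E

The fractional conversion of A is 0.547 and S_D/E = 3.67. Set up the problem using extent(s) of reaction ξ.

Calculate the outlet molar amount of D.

226 mol

Conversion of A: A consumed = 0.547 × 470 = 257.1 mol = 2ξ₁ + 1ξ₂.
Selectivity: 2ξ₁ / (2ξ₂) = 3.67 → ξ₁ = 3.67 ξ₂.
Substitute: (2·3.67 + 1) ξ₂ = 257.1 → ξ₂ = 30.83 mol, ξ₁ = 113.1 mol.
Outlet amounts (n = n₀ + Σ ν·ξ):
  A: 470 − 2(113.1) − 1(30.83) = 212.9
  C: 869 − 2(113.1) − 2(30.83) = 581.1
  D: 0 + 2(113.1) = 226.3
  E: 0 + 2(30.83) = 61.65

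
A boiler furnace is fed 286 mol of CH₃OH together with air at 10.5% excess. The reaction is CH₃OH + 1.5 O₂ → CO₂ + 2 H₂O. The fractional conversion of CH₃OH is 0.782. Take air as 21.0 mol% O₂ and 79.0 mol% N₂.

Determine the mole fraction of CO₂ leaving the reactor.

0.0842

Stoichiometric O₂ = 1.5 × 286 = 429 mol; O₂ fed = 429 × 1.105 = 474 mol.
N₂ fed = 474 × 79/21 = 1783 mol.
Fuel reacted = 0.782 × 286 → ξ = 223.7 mol.
Outlet (n = n₀ + ν ξ):
  CH₃OH: 286 − 1(223.7) = 62.35
  O₂: 474 − 1.5(223.7) = 138.6
  N₂: 1783 (inert)
  CO₂: 0 + 1(223.7) = 223.7
  H₂O: 0 + 2(223.7) = 447.3
Total out = 2655 mol; y_CO₂ = 223.7 / 2655 = 0.08423.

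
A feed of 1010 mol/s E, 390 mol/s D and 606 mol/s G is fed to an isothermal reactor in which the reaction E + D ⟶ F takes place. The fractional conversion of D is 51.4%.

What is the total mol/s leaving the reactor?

1810 mol/s

D reacted = 0.514 × 390 = 200.5 mol/s; ν_D = −1, so ξ = 200.5/1 = 200.5 mol/s.
Outlet amounts (n = n₀ + ν ξ):
  E: 1010 − 1(200.5) = 809.5
  D: 390 − 1(200.5) = 189.5
  F: 0 + 1(200.5) = 200.5
  G: 606 (inert)
Total out = 809.5 + 189.5 + 200.5 + 606 = 1806 mol/s.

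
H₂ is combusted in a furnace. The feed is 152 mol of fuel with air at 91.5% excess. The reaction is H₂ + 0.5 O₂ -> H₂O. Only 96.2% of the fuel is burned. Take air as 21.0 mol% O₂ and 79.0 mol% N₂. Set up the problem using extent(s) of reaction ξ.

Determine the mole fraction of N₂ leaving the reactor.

Stoichiometric O₂ = 0.5 × 152 = 76 mol; O₂ fed = 76 × 1.915 = 145.5 mol.
N₂ fed = 145.5 × 79/21 = 547.5 mol.
Fuel reacted = 0.962 × 152 → ξ = 146.2 mol.
Outlet (n = n₀ + ν ξ):
  H₂: 152 − 1(146.2) = 5.776
  O₂: 145.5 − 0.5(146.2) = 72.43
  N₂: 547.5 (inert)
  H₂O: 0 + 1(146.2) = 146.2
Total out = 771.9 mol; y_N₂ = 547.5 / 771.9 = 0.7093.

0.709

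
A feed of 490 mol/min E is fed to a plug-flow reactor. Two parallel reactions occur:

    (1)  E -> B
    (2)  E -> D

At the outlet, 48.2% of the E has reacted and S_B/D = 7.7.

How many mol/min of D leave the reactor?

Conversion of E: E consumed = 0.482 × 490 = 236.2 mol/min = 1ξ₁ + 1ξ₂.
Selectivity: 1ξ₁ / (1ξ₂) = 7.7 → ξ₁ = 7.7 ξ₂.
Substitute: (1·7.7 + 1) ξ₂ = 236.2 → ξ₂ = 27.15 mol/min, ξ₁ = 209 mol/min.
Outlet amounts (n = n₀ + Σ ν·ξ):
  E: 490 − 1(209) − 1(27.15) = 253.8
  B: 0 + 1(209) = 209
  D: 0 + 1(27.15) = 27.15

27.1 mol/min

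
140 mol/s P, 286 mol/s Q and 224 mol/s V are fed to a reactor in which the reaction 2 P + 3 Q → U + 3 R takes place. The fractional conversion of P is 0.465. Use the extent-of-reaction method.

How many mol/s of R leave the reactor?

97.7 mol/s

P reacted = 0.465 × 140 = 65.1 mol/s; ν_P = −2, so ξ = 65.1/2 = 32.55 mol/s.
Outlet amounts (n = n₀ + ν ξ):
  P: 140 − 2(32.55) = 74.9
  Q: 286 − 3(32.55) = 188.3
  U: 0 + 1(32.55) = 32.55
  R: 0 + 3(32.55) = 97.65
  V: 224 (inert)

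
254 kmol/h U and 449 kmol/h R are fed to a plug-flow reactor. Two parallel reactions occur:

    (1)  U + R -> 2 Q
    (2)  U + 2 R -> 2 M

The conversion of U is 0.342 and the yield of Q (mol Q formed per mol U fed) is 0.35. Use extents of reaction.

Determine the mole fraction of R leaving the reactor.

0.484

Yield of Q: 2ξ₁ / 254 = 0.35 → ξ₁ = 44.45 kmol/h.
Conversion of U: 1ξ₁ + 1ξ₂ = 0.342 × 254 = 86.87 → ξ₂ = 42.42 kmol/h.
Outlet amounts (n = n₀ + Σ ν·ξ):
  U: 254 − 1(44.45) − 1(42.42) = 167.1
  R: 449 − 1(44.45) − 2(42.42) = 319.7
  Q: 0 + 2(44.45) = 88.9
  M: 0 + 2(42.42) = 84.84
Total out = 660.6 kmol/h; y_R = 319.7 / 660.6 = 0.484.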